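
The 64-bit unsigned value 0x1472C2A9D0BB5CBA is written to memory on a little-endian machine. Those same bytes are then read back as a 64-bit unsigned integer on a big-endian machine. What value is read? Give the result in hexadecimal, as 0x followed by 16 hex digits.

Stored little-endian, the bytes at ascending addresses are BA 5C BB D0 A9 C2 72 14.
Read back as big-endian, the last byte is least significant, giving 0xBA5CBBD0A9C27214.

0xBA5CBBD0A9C27214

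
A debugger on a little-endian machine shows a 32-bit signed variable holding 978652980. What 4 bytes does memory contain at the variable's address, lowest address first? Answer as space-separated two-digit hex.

34 0F 55 3A

978652980 in hexadecimal, padded to 32 bits, is 0x3A550F34.
Split into bytes (most-significant first): 3A 55 0F 34.
Little-endian: lowest address holds the least-significant byte.
So at ascending addresses the bytes are 34 0F 55 3A.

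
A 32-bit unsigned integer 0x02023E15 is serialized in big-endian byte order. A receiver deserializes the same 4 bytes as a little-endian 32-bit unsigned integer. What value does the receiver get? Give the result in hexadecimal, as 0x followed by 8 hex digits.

Stored big-endian, the bytes at ascending addresses are 02 02 3E 15.
Read back as little-endian, the first byte is least significant, giving 0x153E0202.

0x153E0202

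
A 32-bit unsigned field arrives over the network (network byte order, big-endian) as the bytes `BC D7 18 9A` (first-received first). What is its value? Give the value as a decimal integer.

In big-endian order the high byte comes first in memory.
The bytes are already most-significant first: 0xBCD7189A.
0xBCD7189A = 3168213146.

3168213146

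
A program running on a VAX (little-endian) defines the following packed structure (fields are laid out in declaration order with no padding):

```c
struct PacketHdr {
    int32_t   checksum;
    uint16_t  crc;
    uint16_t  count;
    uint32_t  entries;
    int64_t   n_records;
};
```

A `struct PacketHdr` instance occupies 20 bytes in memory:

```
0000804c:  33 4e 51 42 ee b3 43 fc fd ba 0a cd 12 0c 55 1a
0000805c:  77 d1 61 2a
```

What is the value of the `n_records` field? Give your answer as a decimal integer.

`n_records` follows `checksum` (4 B), `crc` (2 B), `count` (2 B), `entries` (4 B), so it starts at offset 4 + 2 + 2 + 4 = 12 and occupies 8 bytes.
Bytes at offsets 12..19: 12 0C 55 1A 77 D1 61 2A.
Little-endian: lowest address holds the least-significant byte.
Reassemble most-significant byte first: 2A 61 D1 77 1A 55 0C 12 → 0x2A61D1771A550C12.
0x2A61D1771A550C12 = 3053952331807001618.

3053952331807001618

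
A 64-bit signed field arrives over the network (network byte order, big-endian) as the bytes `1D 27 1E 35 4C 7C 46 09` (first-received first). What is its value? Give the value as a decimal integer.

In big-endian order the high byte comes first in memory.
The bytes are already most-significant first: 0x1D271E354C7C4609.
0x1D271E354C7C4609 = 2100680965456938505.

2100680965456938505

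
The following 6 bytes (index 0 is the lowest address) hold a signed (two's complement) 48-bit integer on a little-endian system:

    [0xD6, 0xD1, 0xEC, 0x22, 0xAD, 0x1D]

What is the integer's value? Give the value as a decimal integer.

32629452493270

Little-endian stores the least-significant byte at the lowest address.
Reassemble most-significant byte first: 1D AD 22 EC D1 D6 → 0x1DAD22ECD1D6.
0x1DAD22ECD1D6 = 32629452493270.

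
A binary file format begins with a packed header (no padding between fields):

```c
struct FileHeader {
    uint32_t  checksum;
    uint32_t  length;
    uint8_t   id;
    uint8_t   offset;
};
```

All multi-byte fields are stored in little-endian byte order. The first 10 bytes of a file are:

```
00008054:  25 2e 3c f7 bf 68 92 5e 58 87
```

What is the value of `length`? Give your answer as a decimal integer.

`length` follows `checksum` (4 bytes), so it starts at byte offset 4 and occupies 4 bytes.
Bytes at offsets 4..7: BF 68 92 5E.
Little-endian: lowest address holds the least-significant byte.
Reassemble most-significant byte first: 5E 92 68 BF → 0x5E9268BF.
0x5E9268BF = 1586653375.

1586653375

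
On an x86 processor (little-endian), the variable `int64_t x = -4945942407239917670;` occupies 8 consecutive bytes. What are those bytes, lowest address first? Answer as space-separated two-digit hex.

Two's complement of -4945942407239917670 in 64 bits: 4945942407239917670 = 0x44A3846A27136066; invert → 0xBB5C7B95D8EC9F99; add 1 → 0xBB5C7B95D8EC9F9A.
Split into bytes (most-significant first): BB 5C 7B 95 D8 EC 9F 9A.
Little-endian: lowest address holds the least-significant byte.
So at ascending addresses the bytes are 9A 9F EC D8 95 7B 5C BB.

9A 9F EC D8 95 7B 5C BB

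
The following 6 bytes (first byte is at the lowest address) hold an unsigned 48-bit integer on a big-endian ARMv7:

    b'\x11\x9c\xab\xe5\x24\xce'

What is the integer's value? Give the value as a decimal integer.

19364596491470

In big-endian order the high byte comes first in memory.
The bytes are already most-significant first: 0x119CABE524CE.
0x119CABE524CE = 19364596491470.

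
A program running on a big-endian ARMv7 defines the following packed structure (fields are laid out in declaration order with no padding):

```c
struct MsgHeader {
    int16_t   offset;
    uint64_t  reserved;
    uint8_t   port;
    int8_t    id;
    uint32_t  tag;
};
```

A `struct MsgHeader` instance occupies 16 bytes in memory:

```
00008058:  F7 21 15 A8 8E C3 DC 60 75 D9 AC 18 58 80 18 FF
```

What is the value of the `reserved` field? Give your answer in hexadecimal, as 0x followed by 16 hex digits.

`reserved` follows `offset` (2 bytes), so it starts at byte offset 2 and occupies 8 bytes.
Bytes at offsets 2..9: 15 A8 8E C3 DC 60 75 D9.
Big-endian stores the most-significant byte at the lowest address.
The bytes are already most-significant first: 0x15A88EC3DC6075D9.

0x15A88EC3DC6075D9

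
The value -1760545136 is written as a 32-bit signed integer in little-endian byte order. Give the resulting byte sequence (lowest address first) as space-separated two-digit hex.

90 36 10 97

Two's complement of -1760545136 in 32 bits: 1760545136 = 0x68EFC970; invert → 0x9710368F; add 1 → 0x97103690.
Split into bytes (most-significant first): 97 10 36 90.
Little-endian stores the least-significant byte at the lowest address.
So at ascending addresses the bytes are 90 36 10 97.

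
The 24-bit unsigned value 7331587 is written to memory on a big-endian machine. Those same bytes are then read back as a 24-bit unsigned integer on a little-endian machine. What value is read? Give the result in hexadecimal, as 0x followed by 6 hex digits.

0x03DF6F

7331587 in 24-bit hexadecimal is 0x6FDF03.
Stored big-endian, the bytes at ascending addresses are 6F DF 03.
Read back as little-endian, the first byte is least significant, giving 0x03DF6F.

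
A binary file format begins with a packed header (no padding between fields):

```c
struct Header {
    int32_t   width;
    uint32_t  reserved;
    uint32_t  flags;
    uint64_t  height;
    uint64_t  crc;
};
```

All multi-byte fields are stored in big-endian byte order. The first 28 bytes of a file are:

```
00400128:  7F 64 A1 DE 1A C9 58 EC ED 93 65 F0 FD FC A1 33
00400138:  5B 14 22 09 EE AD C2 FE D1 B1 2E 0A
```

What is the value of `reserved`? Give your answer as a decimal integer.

449403116

`reserved` follows `width` (4 bytes), so it starts at byte offset 4 and occupies 4 bytes.
Bytes at offsets 4..7: 1A C9 58 EC.
In big-endian order the high byte comes first in memory.
The bytes are already most-significant first: 0x1AC958EC.
0x1AC958EC = 449403116.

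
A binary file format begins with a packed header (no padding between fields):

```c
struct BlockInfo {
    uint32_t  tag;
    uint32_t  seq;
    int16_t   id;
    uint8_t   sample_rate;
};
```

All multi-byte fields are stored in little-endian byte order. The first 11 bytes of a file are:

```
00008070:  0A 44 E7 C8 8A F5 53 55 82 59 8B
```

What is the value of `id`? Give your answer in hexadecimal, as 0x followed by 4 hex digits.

0x5982

`id` follows `tag` (4 B), `seq` (4 B), so it starts at offset 4 + 4 = 8 and occupies 2 bytes.
Bytes at offsets 8..9: 82 59.
Little-endian: lowest address holds the least-significant byte.
Reassemble most-significant byte first: 59 82 → 0x5982.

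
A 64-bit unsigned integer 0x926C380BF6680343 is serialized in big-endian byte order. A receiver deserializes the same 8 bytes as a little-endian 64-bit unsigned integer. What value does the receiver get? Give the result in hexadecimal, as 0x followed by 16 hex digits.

0x430368F60B386C92

Stored big-endian, the bytes at ascending addresses are 92 6C 38 0B F6 68 03 43.
Read back as little-endian, the first byte is least significant, giving 0x430368F60B386C92.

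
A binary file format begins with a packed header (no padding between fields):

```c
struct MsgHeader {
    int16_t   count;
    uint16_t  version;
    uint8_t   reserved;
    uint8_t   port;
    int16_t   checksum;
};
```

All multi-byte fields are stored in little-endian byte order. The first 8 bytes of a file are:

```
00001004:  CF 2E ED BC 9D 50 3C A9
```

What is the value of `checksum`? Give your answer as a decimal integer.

`checksum` follows `count` (2 B), `version` (2 B), `reserved` (1 B), `port` (1 B), so it starts at offset 2 + 2 + 1 + 1 = 6 and occupies 2 bytes.
Bytes at offsets 6..7: 3C A9.
In little-endian order the low byte comes first in memory.
Reassemble most-significant byte first: A9 3C → 0xA93C.
Top bit is set, so as a signed 16-bit value this is 0xA93C − 2^16 = -22212.

-22212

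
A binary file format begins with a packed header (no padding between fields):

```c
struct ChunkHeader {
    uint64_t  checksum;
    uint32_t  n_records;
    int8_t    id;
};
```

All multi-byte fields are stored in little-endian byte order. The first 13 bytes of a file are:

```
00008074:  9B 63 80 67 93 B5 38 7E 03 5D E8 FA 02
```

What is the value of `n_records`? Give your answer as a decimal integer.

4209532163

`n_records` follows `checksum` (8 bytes), so it starts at byte offset 8 and occupies 4 bytes.
Bytes at offsets 8..11: 03 5D E8 FA.
Little-endian: lowest address holds the least-significant byte.
Reassemble most-significant byte first: FA E8 5D 03 → 0xFAE85D03.
0xFAE85D03 = 4209532163.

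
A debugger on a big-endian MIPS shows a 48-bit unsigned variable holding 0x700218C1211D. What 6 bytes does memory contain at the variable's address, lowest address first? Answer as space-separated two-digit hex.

70 02 18 C1 21 1D

Split into bytes (most-significant first): 70 02 18 C1 21 1D.
Big-endian stores the most-significant byte at the lowest address.
So the memory order matches the most-significant-first order: 70 02 18 C1 21 1D.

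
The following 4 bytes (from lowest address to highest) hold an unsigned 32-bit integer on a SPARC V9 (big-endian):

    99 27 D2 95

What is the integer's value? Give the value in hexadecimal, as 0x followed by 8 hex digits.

0x9927D295

Big-endian stores the most-significant byte at the lowest address.
The bytes are already most-significant first: 0x9927D295.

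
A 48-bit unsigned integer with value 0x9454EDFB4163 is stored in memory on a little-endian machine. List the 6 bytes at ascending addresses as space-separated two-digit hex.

63 41 FB ED 54 94

Split into bytes (most-significant first): 94 54 ED FB 41 63.
Little-endian: lowest address holds the least-significant byte.
So at ascending addresses the bytes are 63 41 FB ED 54 94.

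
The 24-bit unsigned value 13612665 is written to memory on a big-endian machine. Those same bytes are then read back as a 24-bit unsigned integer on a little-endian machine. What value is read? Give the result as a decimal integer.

7976655

13612665 in 24-bit hexadecimal is 0xCFB679.
Stored big-endian, the bytes at ascending addresses are CF B6 79.
Read back as little-endian, the first byte is least significant, giving 0x79B6CF.
0x79B6CF = 7976655.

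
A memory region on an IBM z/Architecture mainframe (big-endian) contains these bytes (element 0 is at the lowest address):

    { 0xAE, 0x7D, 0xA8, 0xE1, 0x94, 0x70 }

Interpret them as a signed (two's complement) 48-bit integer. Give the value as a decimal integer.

-89620249209744

In big-endian order the high byte comes first in memory.
The bytes are already most-significant first: 0xAE7DA8E19470.
Top bit is set, so as a signed 48-bit value this is 0xAE7DA8E19470 − 2^48 = -89620249209744.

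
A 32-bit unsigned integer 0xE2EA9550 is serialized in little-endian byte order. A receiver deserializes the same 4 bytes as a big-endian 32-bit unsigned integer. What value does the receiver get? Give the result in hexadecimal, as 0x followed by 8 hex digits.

0x5095EAE2

Stored little-endian, the bytes at ascending addresses are 50 95 EA E2.
Read back as big-endian, the last byte is least significant, giving 0x5095EAE2.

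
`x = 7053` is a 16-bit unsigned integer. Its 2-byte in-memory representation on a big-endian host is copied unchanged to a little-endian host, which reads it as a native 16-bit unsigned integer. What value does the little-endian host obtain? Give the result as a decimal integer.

7053 in 16-bit hexadecimal is 0x1B8D.
Stored big-endian, the bytes at ascending addresses are 1B 8D.
Read back as little-endian, the first byte is least significant, giving 0x8D1B.
0x8D1B = 36123.

36123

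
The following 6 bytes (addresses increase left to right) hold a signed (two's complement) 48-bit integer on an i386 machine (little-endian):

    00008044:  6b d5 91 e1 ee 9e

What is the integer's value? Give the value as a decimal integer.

-106726152874645

In little-endian order the low byte comes first in memory.
Reassemble most-significant byte first: 9E EE E1 91 D5 6B → 0x9EEEE191D56B.
Top bit is set, so as a signed 48-bit value this is 0x9EEEE191D56B − 2^48 = -106726152874645.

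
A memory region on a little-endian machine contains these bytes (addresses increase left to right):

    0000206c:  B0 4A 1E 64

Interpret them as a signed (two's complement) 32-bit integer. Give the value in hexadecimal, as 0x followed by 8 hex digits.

Little-endian: lowest address holds the least-significant byte.
Reassemble most-significant byte first: 64 1E 4A B0 → 0x641E4AB0.

0x641E4AB0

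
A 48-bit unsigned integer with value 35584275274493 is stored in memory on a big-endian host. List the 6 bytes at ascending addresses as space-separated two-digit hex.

35584275274493 in hexadecimal, padded to 48 bits, is 0x205D1C165AFD.
Split into bytes (most-significant first): 20 5D 1C 16 5A FD.
In big-endian order the high byte comes first in memory.
So the memory order matches the most-significant-first order: 20 5D 1C 16 5A FD.

20 5D 1C 16 5A FD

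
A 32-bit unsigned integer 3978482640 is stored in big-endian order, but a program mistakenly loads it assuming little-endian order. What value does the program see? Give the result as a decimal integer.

3978482640 in 32-bit hexadecimal is 0xED22D3D0.
Stored big-endian, the bytes at ascending addresses are ED 22 D3 D0.
Read back as little-endian, the first byte is least significant, giving 0xD0D322ED.
0xD0D322ED = 3503497965.

3503497965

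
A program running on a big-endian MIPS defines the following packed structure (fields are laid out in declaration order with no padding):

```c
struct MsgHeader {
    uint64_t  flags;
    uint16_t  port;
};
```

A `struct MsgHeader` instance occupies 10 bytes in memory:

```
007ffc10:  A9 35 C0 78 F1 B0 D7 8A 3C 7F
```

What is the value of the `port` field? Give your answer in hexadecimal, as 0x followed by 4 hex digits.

`port` follows `flags` (8 bytes), so it starts at byte offset 8 and occupies 2 bytes.
Bytes at offsets 8..9: 3C 7F.
Big-endian: lowest address holds the most-significant byte.
The bytes are already most-significant first: 0x3C7F.

0x3C7F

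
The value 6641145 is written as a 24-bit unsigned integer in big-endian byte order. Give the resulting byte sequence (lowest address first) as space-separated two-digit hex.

6641145 in hexadecimal, padded to 24 bits, is 0x6555F9.
Split into bytes (most-significant first): 65 55 F9.
Big-endian stores the most-significant byte at the lowest address.
So the memory order matches the most-significant-first order: 65 55 F9.

65 55 F9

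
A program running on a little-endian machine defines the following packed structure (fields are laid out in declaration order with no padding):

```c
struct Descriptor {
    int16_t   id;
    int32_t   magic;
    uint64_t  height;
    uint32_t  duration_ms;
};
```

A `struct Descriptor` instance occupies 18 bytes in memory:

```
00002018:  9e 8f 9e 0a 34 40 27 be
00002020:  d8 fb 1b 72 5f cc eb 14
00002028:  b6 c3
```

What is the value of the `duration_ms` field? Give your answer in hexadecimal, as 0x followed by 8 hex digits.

0xC3B614EB

`duration_ms` follows `id` (2 B), `magic` (4 B), `height` (8 B), so it starts at offset 2 + 4 + 8 = 14 and occupies 4 bytes.
Bytes at offsets 14..17: EB 14 B6 C3.
In little-endian order the low byte comes first in memory.
Reassemble most-significant byte first: C3 B6 14 EB → 0xC3B614EB.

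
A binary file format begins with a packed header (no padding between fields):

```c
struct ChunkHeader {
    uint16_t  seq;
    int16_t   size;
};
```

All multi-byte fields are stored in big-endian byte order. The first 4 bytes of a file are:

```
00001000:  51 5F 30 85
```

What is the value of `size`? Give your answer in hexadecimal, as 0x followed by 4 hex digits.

0x3085

`size` follows `seq` (2 bytes), so it starts at byte offset 2 and occupies 2 bytes.
Bytes at offsets 2..3: 30 85.
In big-endian order the high byte comes first in memory.
The bytes are already most-significant first: 0x3085.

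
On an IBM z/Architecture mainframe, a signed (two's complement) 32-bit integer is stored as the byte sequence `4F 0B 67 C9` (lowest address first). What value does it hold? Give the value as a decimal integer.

1326147529

Big-endian stores the most-significant byte at the lowest address.
The bytes are already most-significant first: 0x4F0B67C9.
0x4F0B67C9 = 1326147529.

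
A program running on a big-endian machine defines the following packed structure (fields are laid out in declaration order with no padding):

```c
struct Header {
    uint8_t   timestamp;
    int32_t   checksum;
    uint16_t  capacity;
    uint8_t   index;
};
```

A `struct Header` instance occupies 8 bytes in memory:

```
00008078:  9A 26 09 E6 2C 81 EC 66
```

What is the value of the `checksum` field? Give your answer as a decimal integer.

638182956

`checksum` follows `timestamp` (1 byte), so it starts at byte offset 1 and occupies 4 bytes.
Bytes at offsets 1..4: 26 09 E6 2C.
Big-endian stores the most-significant byte at the lowest address.
The bytes are already most-significant first: 0x2609E62C.
0x2609E62C = 638182956.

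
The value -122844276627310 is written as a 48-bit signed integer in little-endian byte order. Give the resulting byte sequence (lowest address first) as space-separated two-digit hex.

92 68 87 16 46 90

Two's complement of -122844276627310 in 48 bits: 122844276627310 = 0x6FB9E978976E; invert → 0x904616876891; add 1 → 0x904616876892.
Split into bytes (most-significant first): 90 46 16 87 68 92.
In little-endian order the low byte comes first in memory.
So at ascending addresses the bytes are 92 68 87 16 46 90.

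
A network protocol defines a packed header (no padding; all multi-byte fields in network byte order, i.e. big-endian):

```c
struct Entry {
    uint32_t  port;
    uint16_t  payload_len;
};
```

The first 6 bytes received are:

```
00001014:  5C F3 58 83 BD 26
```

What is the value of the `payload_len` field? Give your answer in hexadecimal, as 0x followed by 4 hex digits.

`payload_len` follows `port` (4 bytes), so it starts at byte offset 4 and occupies 2 bytes.
Bytes at offsets 4..5: BD 26.
Big-endian: lowest address holds the most-significant byte.
The bytes are already most-significant first: 0xBD26.

0xBD26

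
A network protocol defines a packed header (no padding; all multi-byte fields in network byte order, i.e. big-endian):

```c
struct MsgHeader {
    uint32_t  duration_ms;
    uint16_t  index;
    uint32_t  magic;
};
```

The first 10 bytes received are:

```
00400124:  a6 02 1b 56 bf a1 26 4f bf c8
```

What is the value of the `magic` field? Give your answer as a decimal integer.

`magic` follows `duration_ms` (4 B), `index` (2 B), so it starts at offset 4 + 2 = 6 and occupies 4 bytes.
Bytes at offsets 6..9: 26 4F BF C8.
Big-endian: lowest address holds the most-significant byte.
The bytes are already most-significant first: 0x264FBFC8.
0x264FBFC8 = 642760648.

642760648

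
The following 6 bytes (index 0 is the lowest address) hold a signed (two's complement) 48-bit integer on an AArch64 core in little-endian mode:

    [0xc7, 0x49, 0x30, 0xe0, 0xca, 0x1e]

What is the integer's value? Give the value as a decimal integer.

Little-endian: lowest address holds the least-significant byte.
Reassemble most-significant byte first: 1E CA E0 30 49 C7 → 0x1ECAE03049C7.
0x1ECAE03049C7 = 33856693488071.

33856693488071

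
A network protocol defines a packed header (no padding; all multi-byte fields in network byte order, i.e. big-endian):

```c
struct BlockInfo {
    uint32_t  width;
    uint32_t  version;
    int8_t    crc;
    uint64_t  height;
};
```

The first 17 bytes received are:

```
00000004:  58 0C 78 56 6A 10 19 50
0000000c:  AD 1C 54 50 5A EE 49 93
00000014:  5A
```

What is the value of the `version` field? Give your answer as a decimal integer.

`version` follows `width` (4 bytes), so it starts at byte offset 4 and occupies 4 bytes.
Bytes at offsets 4..7: 6A 10 19 50.
Big-endian: lowest address holds the most-significant byte.
The bytes are already most-significant first: 0x6A101950.
0x6A101950 = 1779439952.

1779439952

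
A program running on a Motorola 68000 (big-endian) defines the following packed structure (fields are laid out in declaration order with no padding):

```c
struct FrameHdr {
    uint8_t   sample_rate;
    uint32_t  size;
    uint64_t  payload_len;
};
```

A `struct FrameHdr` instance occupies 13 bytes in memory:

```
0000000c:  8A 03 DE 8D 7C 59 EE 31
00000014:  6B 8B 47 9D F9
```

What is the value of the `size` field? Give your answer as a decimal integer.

`size` follows `sample_rate` (1 byte), so it starts at byte offset 1 and occupies 4 bytes.
Bytes at offsets 1..4: 03 DE 8D 7C.
Big-endian: lowest address holds the most-significant byte.
The bytes are already most-significant first: 0x03DE8D7C.
0x03DE8D7C = 64916860.

64916860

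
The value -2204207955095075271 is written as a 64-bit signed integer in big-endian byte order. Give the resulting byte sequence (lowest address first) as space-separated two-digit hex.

E1 69 14 8B 11 77 C6 39

Two's complement of -2204207955095075271 in 64 bits: 2204207955095075271 = 0x1E96EB74EE8839C7; invert → 0xE169148B1177C638; add 1 → 0xE169148B1177C639.
Split into bytes (most-significant first): E1 69 14 8B 11 77 C6 39.
In big-endian order the high byte comes first in memory.
So the memory order matches the most-significant-first order: E1 69 14 8B 11 77 C6 39.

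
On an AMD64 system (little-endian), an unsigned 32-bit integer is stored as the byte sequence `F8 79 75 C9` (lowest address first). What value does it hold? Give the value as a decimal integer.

3379919352

Little-endian: lowest address holds the least-significant byte.
Reassemble most-significant byte first: C9 75 79 F8 → 0xC97579F8.
0xC97579F8 = 3379919352.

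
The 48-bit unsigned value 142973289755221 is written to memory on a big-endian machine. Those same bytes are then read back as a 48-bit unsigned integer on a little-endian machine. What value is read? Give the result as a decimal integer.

142973289755221 in 48-bit hexadecimal is 0x82089025F255.
Stored big-endian, the bytes at ascending addresses are 82 08 90 25 F2 55.
Read back as little-endian, the first byte is least significant, giving 0x55F225900882.
0x55F225900882 = 94498500642946.

94498500642946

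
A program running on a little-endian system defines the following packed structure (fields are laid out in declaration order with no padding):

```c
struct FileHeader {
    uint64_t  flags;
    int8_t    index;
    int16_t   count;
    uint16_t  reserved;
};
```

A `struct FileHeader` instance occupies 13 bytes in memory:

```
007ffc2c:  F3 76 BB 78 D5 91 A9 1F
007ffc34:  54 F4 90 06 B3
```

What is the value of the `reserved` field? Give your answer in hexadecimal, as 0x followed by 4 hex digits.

0xB306

`reserved` follows `flags` (8 B), `index` (1 B), `count` (2 B), so it starts at offset 8 + 1 + 2 = 11 and occupies 2 bytes.
Bytes at offsets 11..12: 06 B3.
In little-endian order the low byte comes first in memory.
Reassemble most-significant byte first: B3 06 → 0xB306.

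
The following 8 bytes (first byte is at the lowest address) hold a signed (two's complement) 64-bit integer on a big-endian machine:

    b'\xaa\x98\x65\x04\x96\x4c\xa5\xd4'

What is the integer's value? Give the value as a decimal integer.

In big-endian order the high byte comes first in memory.
The bytes are already most-significant first: 0xAA986504964CA5D4.
Top bit is set, so as a signed 64-bit value this is 0xAA986504964CA5D4 − 2^64 = -6154057820425902636.

-6154057820425902636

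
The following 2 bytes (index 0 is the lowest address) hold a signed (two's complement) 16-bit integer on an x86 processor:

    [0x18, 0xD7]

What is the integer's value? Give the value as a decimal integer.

In little-endian order the low byte comes first in memory.
Reassemble most-significant byte first: D7 18 → 0xD718.
Top bit is set, so as a signed 16-bit value this is 0xD718 − 2^16 = -10472.

-10472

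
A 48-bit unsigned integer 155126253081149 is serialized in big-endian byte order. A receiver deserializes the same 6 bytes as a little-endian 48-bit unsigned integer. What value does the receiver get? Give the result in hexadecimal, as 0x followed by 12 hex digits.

0x3DD23525168D

155126253081149 in 48-bit hexadecimal is 0x8D162535D23D.
Stored big-endian, the bytes at ascending addresses are 8D 16 25 35 D2 3D.
Read back as little-endian, the first byte is least significant, giving 0x3DD23525168D.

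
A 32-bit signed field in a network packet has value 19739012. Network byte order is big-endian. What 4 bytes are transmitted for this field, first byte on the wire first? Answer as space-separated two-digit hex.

19739012 in hexadecimal, padded to 32 bits, is 0x012D3184.
Split into bytes (most-significant first): 01 2D 31 84.
In big-endian order the high byte comes first in memory.
So the memory order matches the most-significant-first order: 01 2D 31 84.

01 2D 31 84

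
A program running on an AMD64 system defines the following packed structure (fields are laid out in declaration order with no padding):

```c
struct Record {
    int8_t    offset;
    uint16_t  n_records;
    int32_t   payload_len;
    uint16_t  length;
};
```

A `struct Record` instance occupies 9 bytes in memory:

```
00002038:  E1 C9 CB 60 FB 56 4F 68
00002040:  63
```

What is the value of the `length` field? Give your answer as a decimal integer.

25448

`length` follows `offset` (1 B), `n_records` (2 B), `payload_len` (4 B), so it starts at offset 1 + 2 + 4 = 7 and occupies 2 bytes.
Bytes at offsets 7..8: 68 63.
Little-endian: lowest address holds the least-significant byte.
Reassemble most-significant byte first: 63 68 → 0x6368.
0x6368 = 25448.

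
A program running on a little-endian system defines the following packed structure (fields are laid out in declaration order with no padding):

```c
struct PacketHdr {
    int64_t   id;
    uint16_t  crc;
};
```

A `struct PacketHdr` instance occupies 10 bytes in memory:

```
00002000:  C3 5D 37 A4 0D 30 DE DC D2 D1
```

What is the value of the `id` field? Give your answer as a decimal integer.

-2531533105387840061

`id` is the first field, at byte offset 0, occupying 8 bytes.
Bytes at offsets 0..7: C3 5D 37 A4 0D 30 DE DC.
Little-endian stores the least-significant byte at the lowest address.
Reassemble most-significant byte first: DC DE 30 0D A4 37 5D C3 → 0xDCDE300DA4375DC3.
Top bit is set, so as a signed 64-bit value this is 0xDCDE300DA4375DC3 − 2^64 = -2531533105387840061.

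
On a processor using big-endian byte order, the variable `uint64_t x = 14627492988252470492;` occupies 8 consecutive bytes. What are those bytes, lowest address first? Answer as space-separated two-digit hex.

CA FF 4B 5F 7F 4E 3C DC

14627492988252470492 in hexadecimal, padded to 64 bits, is 0xCAFF4B5F7F4E3CDC.
Split into bytes (most-significant first): CA FF 4B 5F 7F 4E 3C DC.
Big-endian stores the most-significant byte at the lowest address.
So the memory order matches the most-significant-first order: CA FF 4B 5F 7F 4E 3C DC.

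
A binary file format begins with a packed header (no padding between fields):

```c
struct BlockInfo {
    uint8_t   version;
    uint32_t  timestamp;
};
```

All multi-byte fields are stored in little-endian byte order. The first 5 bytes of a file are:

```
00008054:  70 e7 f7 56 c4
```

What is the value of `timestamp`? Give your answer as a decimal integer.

3294033895

`timestamp` follows `version` (1 byte), so it starts at byte offset 1 and occupies 4 bytes.
Bytes at offsets 1..4: E7 F7 56 C4.
Little-endian stores the least-significant byte at the lowest address.
Reassemble most-significant byte first: C4 56 F7 E7 → 0xC456F7E7.
0xC456F7E7 = 3294033895.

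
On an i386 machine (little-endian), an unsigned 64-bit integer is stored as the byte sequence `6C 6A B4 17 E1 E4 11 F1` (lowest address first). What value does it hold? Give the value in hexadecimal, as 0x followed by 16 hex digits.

0xF111E4E117B46A6C

Little-endian stores the least-significant byte at the lowest address.
Reassemble most-significant byte first: F1 11 E4 E1 17 B4 6A 6C → 0xF111E4E117B46A6C.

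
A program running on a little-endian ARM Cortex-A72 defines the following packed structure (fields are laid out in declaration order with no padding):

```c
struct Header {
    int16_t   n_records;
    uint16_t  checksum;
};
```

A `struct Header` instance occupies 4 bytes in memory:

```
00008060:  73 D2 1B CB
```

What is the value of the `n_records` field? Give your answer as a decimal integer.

-11661

`n_records` is the first field, at byte offset 0, occupying 2 bytes.
Bytes at offsets 0..1: 73 D2.
Little-endian: lowest address holds the least-significant byte.
Reassemble most-significant byte first: D2 73 → 0xD273.
Top bit is set, so as a signed 16-bit value this is 0xD273 − 2^16 = -11661.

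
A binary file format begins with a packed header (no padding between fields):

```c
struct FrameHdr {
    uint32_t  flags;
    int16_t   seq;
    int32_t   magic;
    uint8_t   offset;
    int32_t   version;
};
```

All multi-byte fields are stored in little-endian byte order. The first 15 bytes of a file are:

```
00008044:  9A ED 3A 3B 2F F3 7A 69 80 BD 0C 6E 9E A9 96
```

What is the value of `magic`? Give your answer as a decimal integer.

-1115657862

`magic` follows `flags` (4 B), `seq` (2 B), so it starts at offset 4 + 2 = 6 and occupies 4 bytes.
Bytes at offsets 6..9: 7A 69 80 BD.
Little-endian: lowest address holds the least-significant byte.
Reassemble most-significant byte first: BD 80 69 7A → 0xBD80697A.
Top bit is set, so as a signed 32-bit value this is 0xBD80697A − 2^32 = -1115657862.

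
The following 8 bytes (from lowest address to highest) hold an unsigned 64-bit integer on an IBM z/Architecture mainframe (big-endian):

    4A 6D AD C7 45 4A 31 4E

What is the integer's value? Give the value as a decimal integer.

5363133802640716110

In big-endian order the high byte comes first in memory.
The bytes are already most-significant first: 0x4A6DADC7454A314E.
0x4A6DADC7454A314E = 5363133802640716110.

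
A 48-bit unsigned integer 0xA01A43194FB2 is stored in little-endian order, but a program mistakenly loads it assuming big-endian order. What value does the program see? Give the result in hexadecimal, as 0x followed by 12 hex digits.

Stored little-endian, the bytes at ascending addresses are B2 4F 19 43 1A A0.
Read back as big-endian, the last byte is least significant, giving 0xB24F19431AA0.

0xB24F19431AA0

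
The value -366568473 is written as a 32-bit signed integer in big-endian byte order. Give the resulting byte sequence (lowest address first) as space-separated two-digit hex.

Two's complement of -366568473 in 32 bits: 366568473 = 0x15D96419; invert → 0xEA269BE6; add 1 → 0xEA269BE7.
Split into bytes (most-significant first): EA 26 9B E7.
In big-endian order the high byte comes first in memory.
So the memory order matches the most-significant-first order: EA 26 9B E7.

EA 26 9B E7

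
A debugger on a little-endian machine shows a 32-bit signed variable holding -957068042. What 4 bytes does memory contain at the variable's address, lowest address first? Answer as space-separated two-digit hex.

Two's complement of -957068042 in 32 bits: 957068042 = 0x390BB30A; invert → 0xC6F44CF5; add 1 → 0xC6F44CF6.
Split into bytes (most-significant first): C6 F4 4C F6.
In little-endian order the low byte comes first in memory.
So at ascending addresses the bytes are F6 4C F4 C6.

F6 4C F4 C6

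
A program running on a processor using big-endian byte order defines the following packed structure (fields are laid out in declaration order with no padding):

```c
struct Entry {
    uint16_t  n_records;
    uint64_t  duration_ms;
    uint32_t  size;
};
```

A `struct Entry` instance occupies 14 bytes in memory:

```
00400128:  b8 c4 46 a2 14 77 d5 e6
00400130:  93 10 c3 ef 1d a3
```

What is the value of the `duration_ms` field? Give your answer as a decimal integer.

5089653033804403472

`duration_ms` follows `n_records` (2 bytes), so it starts at byte offset 2 and occupies 8 bytes.
Bytes at offsets 2..9: 46 A2 14 77 D5 E6 93 10.
Big-endian: lowest address holds the most-significant byte.
The bytes are already most-significant first: 0x46A21477D5E69310.
0x46A21477D5E69310 = 5089653033804403472.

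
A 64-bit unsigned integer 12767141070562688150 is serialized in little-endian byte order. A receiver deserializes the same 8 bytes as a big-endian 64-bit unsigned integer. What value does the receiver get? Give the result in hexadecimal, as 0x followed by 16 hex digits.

12767141070562688150 in 64-bit hexadecimal is 0xB12DFF2914307C96.
Stored little-endian, the bytes at ascending addresses are 96 7C 30 14 29 FF 2D B1.
Read back as big-endian, the last byte is least significant, giving 0x967C301429FF2DB1.

0x967C301429FF2DB1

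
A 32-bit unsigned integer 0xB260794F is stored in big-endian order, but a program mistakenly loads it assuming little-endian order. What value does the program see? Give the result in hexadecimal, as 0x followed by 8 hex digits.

Stored big-endian, the bytes at ascending addresses are B2 60 79 4F.
Read back as little-endian, the first byte is least significant, giving 0x4F7960B2.

0x4F7960B2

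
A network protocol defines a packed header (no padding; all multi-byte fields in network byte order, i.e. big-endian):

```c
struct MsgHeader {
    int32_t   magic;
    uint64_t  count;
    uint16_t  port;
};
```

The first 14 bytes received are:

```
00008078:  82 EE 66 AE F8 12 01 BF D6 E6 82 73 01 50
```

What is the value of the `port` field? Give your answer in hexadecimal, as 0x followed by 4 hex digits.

`port` follows `magic` (4 B), `count` (8 B), so it starts at offset 4 + 8 = 12 and occupies 2 bytes.
Bytes at offsets 12..13: 01 50.
In big-endian order the high byte comes first in memory.
The bytes are already most-significant first: 0x0150.

0x0150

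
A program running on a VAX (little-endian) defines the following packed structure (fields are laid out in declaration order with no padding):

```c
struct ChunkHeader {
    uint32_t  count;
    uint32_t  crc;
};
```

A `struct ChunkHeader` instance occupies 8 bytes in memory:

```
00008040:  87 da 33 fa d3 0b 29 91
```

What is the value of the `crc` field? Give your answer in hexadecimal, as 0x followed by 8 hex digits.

`crc` follows `count` (4 bytes), so it starts at byte offset 4 and occupies 4 bytes.
Bytes at offsets 4..7: D3 0B 29 91.
Little-endian: lowest address holds the least-significant byte.
Reassemble most-significant byte first: 91 29 0B D3 → 0x91290BD3.

0x91290BD3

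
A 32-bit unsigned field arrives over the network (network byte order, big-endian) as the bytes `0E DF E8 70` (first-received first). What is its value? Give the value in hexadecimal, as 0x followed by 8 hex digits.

Big-endian stores the most-significant byte at the lowest address.
The bytes are already most-significant first: 0x0EDFE870.

0x0EDFE870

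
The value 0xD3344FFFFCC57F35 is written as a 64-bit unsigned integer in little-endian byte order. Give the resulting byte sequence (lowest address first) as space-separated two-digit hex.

Split into bytes (most-significant first): D3 34 4F FF FC C5 7F 35.
Little-endian: lowest address holds the least-significant byte.
So at ascending addresses the bytes are 35 7F C5 FC FF 4F 34 D3.

35 7F C5 FC FF 4F 34 D3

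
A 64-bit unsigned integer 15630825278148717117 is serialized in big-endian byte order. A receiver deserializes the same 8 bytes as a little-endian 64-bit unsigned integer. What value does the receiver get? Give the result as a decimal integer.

4407405943962790872

15630825278148717117 in 64-bit hexadecimal is 0xD8EBD8C65A402A3D.
Stored big-endian, the bytes at ascending addresses are D8 EB D8 C6 5A 40 2A 3D.
Read back as little-endian, the first byte is least significant, giving 0x3D2A405AC6D8EBD8.
0x3D2A405AC6D8EBD8 = 4407405943962790872.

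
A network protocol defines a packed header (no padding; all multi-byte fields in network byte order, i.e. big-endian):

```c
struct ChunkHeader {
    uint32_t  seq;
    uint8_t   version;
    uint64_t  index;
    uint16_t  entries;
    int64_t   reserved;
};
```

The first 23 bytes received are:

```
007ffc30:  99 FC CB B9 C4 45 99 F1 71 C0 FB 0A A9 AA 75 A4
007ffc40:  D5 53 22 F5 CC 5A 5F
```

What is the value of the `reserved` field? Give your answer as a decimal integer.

`reserved` follows `seq` (4 B), `version` (1 B), `index` (8 B), `entries` (2 B), so it starts at offset 4 + 1 + 8 + 2 = 15 and occupies 8 bytes.
Bytes at offsets 15..22: A4 D5 53 22 F5 CC 5A 5F.
In big-endian order the high byte comes first in memory.
The bytes are already most-significant first: 0xA4D55322F5CC5A5F.
Top bit is set, so as a signed 64-bit value this is 0xA4D55322F5CC5A5F − 2^64 = -6569253071832196513.

-6569253071832196513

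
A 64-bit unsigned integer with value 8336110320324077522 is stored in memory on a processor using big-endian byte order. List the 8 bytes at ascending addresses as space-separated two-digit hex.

73 AF D0 2B 73 62 67 D2

8336110320324077522 in hexadecimal, padded to 64 bits, is 0x73AFD02B736267D2.
Split into bytes (most-significant first): 73 AF D0 2B 73 62 67 D2.
Big-endian: lowest address holds the most-significant byte.
So the memory order matches the most-significant-first order: 73 AF D0 2B 73 62 67 D2.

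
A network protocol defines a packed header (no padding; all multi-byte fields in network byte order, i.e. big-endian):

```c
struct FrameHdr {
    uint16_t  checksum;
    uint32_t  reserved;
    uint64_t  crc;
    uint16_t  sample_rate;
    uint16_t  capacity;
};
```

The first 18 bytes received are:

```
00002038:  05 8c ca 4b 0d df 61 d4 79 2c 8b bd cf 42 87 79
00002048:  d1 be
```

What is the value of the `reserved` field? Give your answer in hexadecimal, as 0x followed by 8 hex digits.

`reserved` follows `checksum` (2 bytes), so it starts at byte offset 2 and occupies 4 bytes.
Bytes at offsets 2..5: CA 4B 0D DF.
In big-endian order the high byte comes first in memory.
The bytes are already most-significant first: 0xCA4B0DDF.

0xCA4B0DDF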